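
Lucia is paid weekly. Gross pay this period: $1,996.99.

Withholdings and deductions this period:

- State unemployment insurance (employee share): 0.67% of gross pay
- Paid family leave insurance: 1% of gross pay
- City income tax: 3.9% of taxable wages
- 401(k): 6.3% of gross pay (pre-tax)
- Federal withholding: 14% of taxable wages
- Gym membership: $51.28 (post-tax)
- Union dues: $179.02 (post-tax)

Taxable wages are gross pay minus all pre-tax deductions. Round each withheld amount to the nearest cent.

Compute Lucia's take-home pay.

$1,272.58

401(k): $1,996.99 × 0.063 = $125.81
Taxable wages = $1,996.99 − $125.81 = $1,871.18
Federal withholding: $1,871.18 × 0.14 = $261.97
City income tax: $1,871.18 × 0.039 = $72.98
Paid family leave insurance: $1,996.99 × 0.01 = $19.97
State unemployment insurance (employee share): $1,996.99 × 0.0067 = $13.38
Union dues: $179.02
Gym membership: $51.28
Total deductions = $125.81 + $261.97 + $72.98 + $19.97 + $13.38 + $179.02 + $51.28 = $724.41
Net pay = $1,996.99 − $724.41 = $1,272.58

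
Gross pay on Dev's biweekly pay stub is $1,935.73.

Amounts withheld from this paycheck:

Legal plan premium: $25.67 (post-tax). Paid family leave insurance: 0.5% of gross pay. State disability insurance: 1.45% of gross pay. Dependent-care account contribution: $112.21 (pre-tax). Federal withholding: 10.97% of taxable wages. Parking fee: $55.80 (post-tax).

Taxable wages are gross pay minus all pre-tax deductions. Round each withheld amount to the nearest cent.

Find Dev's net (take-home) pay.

Dependent-care account contribution: $112.21
Taxable wages = $1,935.73 − $112.21 = $1,823.52
Federal withholding: $1,823.52 × 0.1097 = $200.04
Paid family leave insurance: $1,935.73 × 0.005 = $9.68
State disability insurance: $1,935.73 × 0.0145 = $28.07
Legal plan premium: $25.67
Parking fee: $55.80
Total deductions = $112.21 + $200.04 + $9.68 + $28.07 + $25.67 + $55.80 = $431.47
Net pay = $1,935.73 − $431.47 = $1,504.26

$1,504.26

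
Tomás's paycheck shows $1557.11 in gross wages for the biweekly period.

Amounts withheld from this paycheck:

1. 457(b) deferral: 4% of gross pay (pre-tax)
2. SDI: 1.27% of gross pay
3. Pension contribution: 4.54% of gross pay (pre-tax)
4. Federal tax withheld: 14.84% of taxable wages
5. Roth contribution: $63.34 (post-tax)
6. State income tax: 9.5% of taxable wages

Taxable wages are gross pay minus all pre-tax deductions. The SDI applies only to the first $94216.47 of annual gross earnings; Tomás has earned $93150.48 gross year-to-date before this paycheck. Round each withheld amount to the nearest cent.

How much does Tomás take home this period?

$1000.63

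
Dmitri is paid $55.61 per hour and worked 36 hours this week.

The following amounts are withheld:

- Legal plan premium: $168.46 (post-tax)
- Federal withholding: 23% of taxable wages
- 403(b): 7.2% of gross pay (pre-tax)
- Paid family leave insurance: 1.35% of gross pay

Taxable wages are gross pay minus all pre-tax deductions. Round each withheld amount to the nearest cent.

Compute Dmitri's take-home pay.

Gross pay: 36 × $55.61 = $2,001.96
403(b): $2,001.96 × 0.072 = $144.14
Taxable wages = $2,001.96 − $144.14 = $1,857.82
Federal withholding: $1,857.82 × 0.23 = $427.30
Paid family leave insurance: $2,001.96 × 0.0135 = $27.03
Legal plan premium: $168.46
Total deductions = $144.14 + $427.30 + $27.03 + $168.46 = $766.93
Net pay = $2,001.96 − $766.93 = $1,235.03

$1,235.03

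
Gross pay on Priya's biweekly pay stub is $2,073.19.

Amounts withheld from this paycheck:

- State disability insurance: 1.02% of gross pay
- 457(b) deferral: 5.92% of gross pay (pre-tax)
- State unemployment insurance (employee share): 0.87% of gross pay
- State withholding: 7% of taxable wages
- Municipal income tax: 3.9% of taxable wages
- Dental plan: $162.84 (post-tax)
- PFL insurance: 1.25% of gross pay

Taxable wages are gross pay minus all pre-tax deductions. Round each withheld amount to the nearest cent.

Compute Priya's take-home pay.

457(b) deferral: $2,073.19 × 0.0592 = $122.73
Taxable wages = $2,073.19 − $122.73 = $1,950.46
State withholding: $1,950.46 × 0.07 = $136.53
Municipal income tax: $1,950.46 × 0.039 = $76.07
State disability insurance: $2,073.19 × 0.0102 = $21.15
State unemployment insurance (employee share): $2,073.19 × 0.0087 = $18.04
PFL insurance: $2,073.19 × 0.0125 = $25.91
Dental plan: $162.84
Total deductions = $122.73 + $136.53 + $76.07 + $21.15 + $18.04 + $25.91 + $162.84 = $563.27
Net pay = $2,073.19 − $563.27 = $1,509.92

$1,509.92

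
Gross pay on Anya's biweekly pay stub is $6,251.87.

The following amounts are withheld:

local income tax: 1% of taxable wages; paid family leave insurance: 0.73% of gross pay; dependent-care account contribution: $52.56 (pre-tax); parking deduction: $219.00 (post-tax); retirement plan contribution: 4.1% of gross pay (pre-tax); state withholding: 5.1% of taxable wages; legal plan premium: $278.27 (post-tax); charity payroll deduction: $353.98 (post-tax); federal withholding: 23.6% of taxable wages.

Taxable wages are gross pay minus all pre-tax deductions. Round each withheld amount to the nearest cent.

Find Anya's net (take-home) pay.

$3,281.03

Dependent-care account contribution: $52.56
Retirement plan contribution: $6,251.87 × 0.041 = $256.33
Pre-tax total = $52.56 + $256.33 = $308.89
Taxable wages = $6,251.87 − $308.89 = $5,942.98
State withholding: $5,942.98 × 0.051 = $303.09
Federal withholding: $5,942.98 × 0.236 = $1,402.54
Local income tax: $5,942.98 × 0.01 = $59.43
Paid family leave insurance: $6,251.87 × 0.0073 = $45.64
Legal plan premium: $278.27
Charity payroll deduction: $353.98
Parking deduction: $219.00
Total deductions = $52.56 + $256.33 + $303.09 + $1,402.54 + $59.43 + $45.64 + $278.27 + $353.98 + $219.00 = $2,970.84
Net pay = $6,251.87 − $2,970.84 = $3,281.03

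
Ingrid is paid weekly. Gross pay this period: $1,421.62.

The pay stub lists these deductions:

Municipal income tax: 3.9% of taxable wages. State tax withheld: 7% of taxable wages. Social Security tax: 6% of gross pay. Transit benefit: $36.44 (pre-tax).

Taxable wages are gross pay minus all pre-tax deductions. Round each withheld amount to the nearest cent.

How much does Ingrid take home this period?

Transit benefit: $36.44
Taxable wages = $1,421.62 − $36.44 = $1,385.18
State tax withheld: $1,385.18 × 0.07 = $96.96
Municipal income tax: $1,385.18 × 0.039 = $54.02
Social Security tax: $1,421.62 × 0.06 = $85.30
Total deductions = $36.44 + $96.96 + $54.02 + $85.30 = $272.72
Net pay = $1,421.62 − $272.72 = $1,148.90

$1,148.90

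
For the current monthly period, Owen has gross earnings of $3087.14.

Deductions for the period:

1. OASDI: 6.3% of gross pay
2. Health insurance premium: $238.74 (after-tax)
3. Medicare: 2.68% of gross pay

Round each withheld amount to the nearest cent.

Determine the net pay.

OASDI: $3087.14 × 0.063 = $194.49
Medicare: $3087.14 × 0.0268 = $82.74
Health insurance premium: $238.74
Total deductions = $194.49 + $82.74 + $238.74 = $515.97
Net pay = $3087.14 − $515.97 = $2571.17

$2571.17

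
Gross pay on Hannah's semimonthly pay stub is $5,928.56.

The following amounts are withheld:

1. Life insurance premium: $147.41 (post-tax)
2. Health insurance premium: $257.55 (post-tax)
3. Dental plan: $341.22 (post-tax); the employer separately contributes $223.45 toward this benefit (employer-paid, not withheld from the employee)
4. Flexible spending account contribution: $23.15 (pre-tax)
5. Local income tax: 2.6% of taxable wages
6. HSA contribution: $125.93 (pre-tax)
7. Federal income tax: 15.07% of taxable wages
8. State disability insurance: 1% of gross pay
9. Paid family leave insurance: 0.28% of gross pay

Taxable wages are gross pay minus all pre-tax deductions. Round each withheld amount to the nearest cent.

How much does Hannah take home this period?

HSA contribution: $125.93
Flexible spending account contribution: $23.15
Pre-tax total = $125.93 + $23.15 = $149.08
Taxable wages = $5,928.56 − $149.08 = $5,779.48
Federal income tax: $5,779.48 × 0.1507 = $870.97
Local income tax: $5,779.48 × 0.026 = $150.27
Paid family leave insurance: $5,928.56 × 0.0028 = $16.60
State disability insurance: $5,928.56 × 0.01 = $59.29
Dental plan: $341.22
Health insurance premium: $257.55
Life insurance premium: $147.41
(Employer's $223.45 toward dental plan is not withheld from the employee.)
Total deductions = $125.93 + $23.15 + $870.97 + $150.27 + $16.60 + $59.29 + $341.22 + $257.55 + $147.41 = $1,992.39
Net pay = $5,928.56 − $1,992.39 = $3,936.17

$3,936.17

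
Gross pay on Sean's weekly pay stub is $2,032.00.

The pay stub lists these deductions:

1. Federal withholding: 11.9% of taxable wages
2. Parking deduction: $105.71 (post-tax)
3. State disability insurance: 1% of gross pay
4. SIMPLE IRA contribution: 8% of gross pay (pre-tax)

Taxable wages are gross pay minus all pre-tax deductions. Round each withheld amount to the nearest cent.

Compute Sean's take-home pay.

$1,520.95

SIMPLE IRA contribution: $2,032.00 × 0.08 = $162.56
Taxable wages = $2,032.00 − $162.56 = $1,869.44
Federal withholding: $1,869.44 × 0.119 = $222.46
State disability insurance: $2,032.00 × 0.01 = $20.32
Parking deduction: $105.71
Total deductions = $162.56 + $222.46 + $20.32 + $105.71 = $511.05
Net pay = $2,032.00 − $511.05 = $1,520.95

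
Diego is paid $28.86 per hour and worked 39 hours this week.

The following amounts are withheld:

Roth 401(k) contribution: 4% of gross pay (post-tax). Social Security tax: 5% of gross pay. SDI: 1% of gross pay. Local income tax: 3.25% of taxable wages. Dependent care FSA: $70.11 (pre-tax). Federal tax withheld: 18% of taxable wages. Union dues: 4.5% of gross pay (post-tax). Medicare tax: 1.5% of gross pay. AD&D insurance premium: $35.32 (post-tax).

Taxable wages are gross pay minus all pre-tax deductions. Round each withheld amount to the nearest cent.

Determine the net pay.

Gross pay: 39 × $28.86 = $1,125.54
Dependent care FSA: $70.11
Taxable wages = $1,125.54 − $70.11 = $1,055.43
Federal tax withheld: $1,055.43 × 0.18 = $189.98
Local income tax: $1,055.43 × 0.0325 = $34.30
Social Security tax: $1,125.54 × 0.05 = $56.28
SDI: $1,125.54 × 0.01 = $11.26
Medicare tax: $1,125.54 × 0.015 = $16.88
Union dues: $1,125.54 × 0.045 = $50.65
Roth 401(k) contribution: $1,125.54 × 0.04 = $45.02
AD&D insurance premium: $35.32
Total deductions = $70.11 + $189.98 + $34.30 + $56.28 + $11.26 + $16.88 + $50.65 + $45.02 + $35.32 = $509.80
Net pay = $1,125.54 − $509.80 = $615.74

$615.74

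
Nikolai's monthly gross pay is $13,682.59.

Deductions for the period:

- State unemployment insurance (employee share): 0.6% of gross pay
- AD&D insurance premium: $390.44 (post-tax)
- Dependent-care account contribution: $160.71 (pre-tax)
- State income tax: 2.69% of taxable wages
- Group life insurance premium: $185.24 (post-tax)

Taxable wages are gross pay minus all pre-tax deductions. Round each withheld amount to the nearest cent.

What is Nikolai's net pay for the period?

$12,500.36

Dependent-care account contribution: $160.71
Taxable wages = $13,682.59 − $160.71 = $13,521.88
State income tax: $13,521.88 × 0.0269 = $363.74
State unemployment insurance (employee share): $13,682.59 × 0.006 = $82.10
AD&D insurance premium: $390.44
Group life insurance premium: $185.24
Total deductions = $160.71 + $363.74 + $82.10 + $390.44 + $185.24 = $1,182.23
Net pay = $13,682.59 − $1,182.23 = $12,500.36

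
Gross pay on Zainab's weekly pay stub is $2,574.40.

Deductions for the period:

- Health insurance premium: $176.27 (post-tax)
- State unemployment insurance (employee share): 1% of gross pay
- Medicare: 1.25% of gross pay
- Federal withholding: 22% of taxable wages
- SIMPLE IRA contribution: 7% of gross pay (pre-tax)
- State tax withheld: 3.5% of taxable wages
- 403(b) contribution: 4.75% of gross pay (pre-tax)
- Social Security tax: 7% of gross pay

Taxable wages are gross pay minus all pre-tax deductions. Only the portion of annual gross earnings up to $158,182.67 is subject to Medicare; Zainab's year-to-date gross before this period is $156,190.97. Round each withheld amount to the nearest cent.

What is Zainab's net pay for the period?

$1,285.45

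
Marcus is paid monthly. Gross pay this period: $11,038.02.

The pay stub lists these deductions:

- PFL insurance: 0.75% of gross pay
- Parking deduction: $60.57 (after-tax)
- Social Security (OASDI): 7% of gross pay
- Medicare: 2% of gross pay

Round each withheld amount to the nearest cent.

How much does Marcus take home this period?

$9,901.24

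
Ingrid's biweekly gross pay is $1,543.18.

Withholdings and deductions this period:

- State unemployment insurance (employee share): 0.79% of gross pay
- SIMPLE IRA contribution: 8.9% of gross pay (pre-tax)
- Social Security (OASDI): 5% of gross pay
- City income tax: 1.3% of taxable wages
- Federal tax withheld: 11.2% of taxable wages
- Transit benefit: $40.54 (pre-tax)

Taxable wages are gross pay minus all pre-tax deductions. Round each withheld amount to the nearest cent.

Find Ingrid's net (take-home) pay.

Transit benefit: $40.54
SIMPLE IRA contribution: $1,543.18 × 0.089 = $137.34
Pre-tax total = $40.54 + $137.34 = $177.88
Taxable wages = $1,543.18 − $177.88 = $1,365.30
City income tax: $1,365.30 × 0.013 = $17.75
Federal tax withheld: $1,365.30 × 0.112 = $152.91
Social Security (OASDI): $1,543.18 × 0.05 = $77.16
State unemployment insurance (employee share): $1,543.18 × 0.0079 = $12.19
Total deductions = $40.54 + $137.34 + $17.75 + $152.91 + $77.16 + $12.19 = $437.89
Net pay = $1,543.18 − $437.89 = $1,105.29

$1,105.29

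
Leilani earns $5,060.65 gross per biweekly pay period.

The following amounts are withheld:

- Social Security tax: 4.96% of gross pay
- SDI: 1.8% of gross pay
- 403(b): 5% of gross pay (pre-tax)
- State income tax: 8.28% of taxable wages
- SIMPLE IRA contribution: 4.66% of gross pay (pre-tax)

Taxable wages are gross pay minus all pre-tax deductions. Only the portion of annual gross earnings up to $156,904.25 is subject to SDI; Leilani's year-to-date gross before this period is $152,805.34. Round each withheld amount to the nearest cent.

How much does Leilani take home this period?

$3,868.46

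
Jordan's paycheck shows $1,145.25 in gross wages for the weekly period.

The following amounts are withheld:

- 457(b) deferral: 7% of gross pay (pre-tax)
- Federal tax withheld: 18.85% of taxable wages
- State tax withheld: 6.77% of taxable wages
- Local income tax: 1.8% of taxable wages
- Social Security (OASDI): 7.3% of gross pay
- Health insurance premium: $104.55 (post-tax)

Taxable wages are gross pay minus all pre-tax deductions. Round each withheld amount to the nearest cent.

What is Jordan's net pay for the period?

$584.88

457(b) deferral: $1,145.25 × 0.07 = $80.17
Taxable wages = $1,145.25 − $80.17 = $1,065.08
Local income tax: $1,065.08 × 0.018 = $19.17
State tax withheld: $1,065.08 × 0.0677 = $72.11
Federal tax withheld: $1,065.08 × 0.1885 = $200.77
Social Security (OASDI): $1,145.25 × 0.073 = $83.60
Health insurance premium: $104.55
Total deductions = $80.17 + $19.17 + $72.11 + $200.77 + $83.60 + $104.55 = $560.37
Net pay = $1,145.25 − $560.37 = $584.88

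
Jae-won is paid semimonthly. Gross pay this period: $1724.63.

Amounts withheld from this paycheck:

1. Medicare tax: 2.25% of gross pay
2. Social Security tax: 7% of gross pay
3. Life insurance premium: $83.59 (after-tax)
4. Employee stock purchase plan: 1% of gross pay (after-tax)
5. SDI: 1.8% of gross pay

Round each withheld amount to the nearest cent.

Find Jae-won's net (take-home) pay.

$1433.23

Social Security tax: $1724.63 × 0.07 = $120.72
Medicare tax: $1724.63 × 0.0225 = $38.80
SDI: $1724.63 × 0.018 = $31.04
Employee stock purchase plan: $1724.63 × 0.01 = $17.25
Life insurance premium: $83.59
Total deductions = $120.72 + $38.80 + $31.04 + $17.25 + $83.59 = $291.40
Net pay = $1724.63 − $291.40 = $1433.23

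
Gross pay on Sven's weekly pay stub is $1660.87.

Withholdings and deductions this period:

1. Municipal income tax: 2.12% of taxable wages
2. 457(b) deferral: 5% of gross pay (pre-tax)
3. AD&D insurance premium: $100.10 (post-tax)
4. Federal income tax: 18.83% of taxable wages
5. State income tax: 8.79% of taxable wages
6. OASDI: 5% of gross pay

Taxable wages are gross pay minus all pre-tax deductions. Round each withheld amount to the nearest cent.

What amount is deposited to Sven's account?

$925.44

457(b) deferral: $1660.87 × 0.05 = $83.04
Taxable wages = $1660.87 − $83.04 = $1577.83
Federal income tax: $1577.83 × 0.1883 = $297.11
Municipal income tax: $1577.83 × 0.0212 = $33.45
State income tax: $1577.83 × 0.0879 = $138.69
OASDI: $1660.87 × 0.05 = $83.04
AD&D insurance premium: $100.10
Total deductions = $83.04 + $297.11 + $33.45 + $138.69 + $83.04 + $100.10 = $735.43
Net pay = $1660.87 − $735.43 = $925.44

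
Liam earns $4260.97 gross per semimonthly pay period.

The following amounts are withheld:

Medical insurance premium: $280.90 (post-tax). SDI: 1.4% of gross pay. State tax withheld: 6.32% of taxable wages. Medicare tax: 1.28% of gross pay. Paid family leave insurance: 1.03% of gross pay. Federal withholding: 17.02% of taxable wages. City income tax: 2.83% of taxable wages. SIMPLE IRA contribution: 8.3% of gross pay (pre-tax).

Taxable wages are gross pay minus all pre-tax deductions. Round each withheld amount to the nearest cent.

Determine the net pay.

SIMPLE IRA contribution: $4260.97 × 0.083 = $353.66
Taxable wages = $4260.97 − $353.66 = $3907.31
Federal withholding: $3907.31 × 0.1702 = $665.02
City income tax: $3907.31 × 0.0283 = $110.58
State tax withheld: $3907.31 × 0.0632 = $246.94
SDI: $4260.97 × 0.014 = $59.65
Paid family leave insurance: $4260.97 × 0.0103 = $43.89
Medicare tax: $4260.97 × 0.0128 = $54.54
Medical insurance premium: $280.90
Total deductions = $353.66 + $665.02 + $110.58 + $246.94 + $59.65 + $43.89 + $54.54 + $280.90 = $1815.18
Net pay = $4260.97 − $1815.18 = $2445.79

$2445.79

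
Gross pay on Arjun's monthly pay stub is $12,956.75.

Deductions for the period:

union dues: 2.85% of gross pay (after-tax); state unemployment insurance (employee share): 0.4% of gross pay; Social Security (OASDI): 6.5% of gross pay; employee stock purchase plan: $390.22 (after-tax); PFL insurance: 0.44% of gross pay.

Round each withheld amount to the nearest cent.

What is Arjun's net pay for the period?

Social Security (OASDI): $12,956.75 × 0.065 = $842.19
State unemployment insurance (employee share): $12,956.75 × 0.004 = $51.83
PFL insurance: $12,956.75 × 0.0044 = $57.01
Employee stock purchase plan: $390.22
Union dues: $12,956.75 × 0.0285 = $369.27
Total deductions = $842.19 + $51.83 + $57.01 + $390.22 + $369.27 = $1,710.52
Net pay = $12,956.75 − $1,710.52 = $11,246.23

$11,246.23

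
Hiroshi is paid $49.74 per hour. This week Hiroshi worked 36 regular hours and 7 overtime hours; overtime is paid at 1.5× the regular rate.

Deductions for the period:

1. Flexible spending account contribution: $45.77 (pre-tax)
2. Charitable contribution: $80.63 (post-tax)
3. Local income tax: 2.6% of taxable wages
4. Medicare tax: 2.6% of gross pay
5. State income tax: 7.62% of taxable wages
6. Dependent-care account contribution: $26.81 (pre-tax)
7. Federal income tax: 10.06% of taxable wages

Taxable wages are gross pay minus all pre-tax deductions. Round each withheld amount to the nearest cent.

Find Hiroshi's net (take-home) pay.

Regular pay: 36 × $49.74 = $1,790.64
Overtime pay: 7 × $49.74 × 1.5 = $522.27
Gross pay = $1,790.64 + $522.27 = $2,312.91
Flexible spending account contribution: $45.77
Dependent-care account contribution: $26.81
Pre-tax total = $45.77 + $26.81 = $72.58
Taxable wages = $2,312.91 − $72.58 = $2,240.33
Federal income tax: $2,240.33 × 0.1006 = $225.38
Local income tax: $2,240.33 × 0.026 = $58.25
State income tax: $2,240.33 × 0.0762 = $170.71
Medicare tax: $2,312.91 × 0.026 = $60.14
Charitable contribution: $80.63
Total deductions = $45.77 + $26.81 + $225.38 + $58.25 + $170.71 + $60.14 + $80.63 = $667.69
Net pay = $2,312.91 − $667.69 = $1,645.22

$1,645.22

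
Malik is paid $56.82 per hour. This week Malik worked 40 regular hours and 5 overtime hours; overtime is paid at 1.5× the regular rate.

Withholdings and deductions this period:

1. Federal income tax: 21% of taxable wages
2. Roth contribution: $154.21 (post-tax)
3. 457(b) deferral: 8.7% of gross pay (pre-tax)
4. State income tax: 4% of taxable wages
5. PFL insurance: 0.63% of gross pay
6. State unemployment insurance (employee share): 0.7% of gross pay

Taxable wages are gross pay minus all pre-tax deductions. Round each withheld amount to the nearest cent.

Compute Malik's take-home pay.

$1,658.00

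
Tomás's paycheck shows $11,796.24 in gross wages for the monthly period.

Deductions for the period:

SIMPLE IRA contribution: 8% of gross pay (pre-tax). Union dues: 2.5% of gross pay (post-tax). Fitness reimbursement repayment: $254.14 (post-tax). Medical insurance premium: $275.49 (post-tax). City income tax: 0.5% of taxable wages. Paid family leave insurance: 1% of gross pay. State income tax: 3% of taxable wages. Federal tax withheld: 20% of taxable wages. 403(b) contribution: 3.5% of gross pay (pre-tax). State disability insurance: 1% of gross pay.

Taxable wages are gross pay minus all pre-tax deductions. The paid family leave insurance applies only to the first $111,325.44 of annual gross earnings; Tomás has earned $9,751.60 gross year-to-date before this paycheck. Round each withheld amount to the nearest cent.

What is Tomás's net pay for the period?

$6,925.89

403(b) contribution: $11,796.24 × 0.035 = $412.87
SIMPLE IRA contribution: $11,796.24 × 0.08 = $943.70
Pre-tax total = $412.87 + $943.70 = $1,356.57
Taxable wages = $11,796.24 − $1,356.57 = $10,439.67
City income tax: $10,439.67 × 0.005 = $52.20
State income tax: $10,439.67 × 0.03 = $313.19
Federal tax withheld: $10,439.67 × 0.2 = $2,087.93
State disability insurance: $11,796.24 × 0.01 = $117.96
Paid family leave insurance: cap not yet reached, full $11,796.24 is subject → $11,796.24 × 0.01 = $117.96
Union dues: $11,796.24 × 0.025 = $294.91
Fitness reimbursement repayment: $254.14
Medical insurance premium: $275.49
Total deductions = $412.87 + $943.70 + $52.20 + $313.19 + $2,087.93 + $117.96 + $117.96 + $294.91 + $254.14 + $275.49 = $4,870.35
Net pay = $11,796.24 − $4,870.35 = $6,925.89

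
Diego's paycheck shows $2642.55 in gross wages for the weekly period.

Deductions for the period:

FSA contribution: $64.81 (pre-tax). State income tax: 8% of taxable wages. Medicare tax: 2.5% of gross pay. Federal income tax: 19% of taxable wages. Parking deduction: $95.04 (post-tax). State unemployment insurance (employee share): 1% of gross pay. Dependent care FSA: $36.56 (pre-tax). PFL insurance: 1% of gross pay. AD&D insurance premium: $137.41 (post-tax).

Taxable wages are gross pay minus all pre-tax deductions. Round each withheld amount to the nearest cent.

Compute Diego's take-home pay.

Dependent care FSA: $36.56
FSA contribution: $64.81
Pre-tax total = $36.56 + $64.81 = $101.37
Taxable wages = $2642.55 − $101.37 = $2541.18
Federal income tax: $2541.18 × 0.19 = $482.82
State income tax: $2541.18 × 0.08 = $203.29
State unemployment insurance (employee share): $2642.55 × 0.01 = $26.43
Medicare tax: $2642.55 × 0.025 = $66.06
PFL insurance: $2642.55 × 0.01 = $26.43
AD&D insurance premium: $137.41
Parking deduction: $95.04
Total deductions = $36.56 + $64.81 + $482.82 + $203.29 + $26.43 + $66.06 + $26.43 + $137.41 + $95.04 = $1138.85
Net pay = $2642.55 − $1138.85 = $1503.70

$1503.70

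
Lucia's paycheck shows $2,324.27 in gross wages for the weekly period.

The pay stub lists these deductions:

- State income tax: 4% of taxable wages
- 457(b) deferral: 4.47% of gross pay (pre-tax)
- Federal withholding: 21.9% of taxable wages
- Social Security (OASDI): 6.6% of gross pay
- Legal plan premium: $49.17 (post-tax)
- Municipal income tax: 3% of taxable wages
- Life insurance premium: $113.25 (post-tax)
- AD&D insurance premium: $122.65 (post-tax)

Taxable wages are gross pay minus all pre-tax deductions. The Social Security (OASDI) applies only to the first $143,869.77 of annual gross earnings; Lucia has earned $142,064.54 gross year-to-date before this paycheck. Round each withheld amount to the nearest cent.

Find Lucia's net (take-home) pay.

$1,174.47

457(b) deferral: $2,324.27 × 0.0447 = $103.89
Taxable wages = $2,324.27 − $103.89 = $2,220.38
State income tax: $2,220.38 × 0.04 = $88.82
Municipal income tax: $2,220.38 × 0.03 = $66.61
Federal withholding: $2,220.38 × 0.219 = $486.26
Social Security (OASDI): only $143,869.77 − $142,064.54 = $1,805.23 of this check is subject → $1,805.23 × 0.066 = $119.15
Legal plan premium: $49.17
Life insurance premium: $113.25
AD&D insurance premium: $122.65
Total deductions = $103.89 + $88.82 + $66.61 + $486.26 + $119.15 + $49.17 + $113.25 + $122.65 = $1,149.80
Net pay = $2,324.27 − $1,149.80 = $1,174.47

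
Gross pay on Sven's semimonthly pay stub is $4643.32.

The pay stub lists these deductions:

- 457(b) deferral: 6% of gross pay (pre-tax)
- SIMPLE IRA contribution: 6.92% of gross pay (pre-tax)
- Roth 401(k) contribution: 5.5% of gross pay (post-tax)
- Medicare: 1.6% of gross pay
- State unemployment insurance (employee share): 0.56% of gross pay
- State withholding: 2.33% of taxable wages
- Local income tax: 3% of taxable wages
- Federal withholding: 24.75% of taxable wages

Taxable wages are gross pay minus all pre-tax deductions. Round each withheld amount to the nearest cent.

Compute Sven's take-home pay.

$2471.48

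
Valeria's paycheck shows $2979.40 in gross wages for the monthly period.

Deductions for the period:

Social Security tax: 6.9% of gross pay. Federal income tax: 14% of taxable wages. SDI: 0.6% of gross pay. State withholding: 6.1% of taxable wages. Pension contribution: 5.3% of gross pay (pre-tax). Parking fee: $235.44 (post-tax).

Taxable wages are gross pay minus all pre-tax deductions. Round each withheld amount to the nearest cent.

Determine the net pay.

$1795.47

Pension contribution: $2979.40 × 0.053 = $157.91
Taxable wages = $2979.40 − $157.91 = $2821.49
State withholding: $2821.49 × 0.061 = $172.11
Federal income tax: $2821.49 × 0.14 = $395.01
Social Security tax: $2979.40 × 0.069 = $205.58
SDI: $2979.40 × 0.006 = $17.88
Parking fee: $235.44
Total deductions = $157.91 + $172.11 + $395.01 + $205.58 + $17.88 + $235.44 = $1183.93
Net pay = $2979.40 − $1183.93 = $1795.47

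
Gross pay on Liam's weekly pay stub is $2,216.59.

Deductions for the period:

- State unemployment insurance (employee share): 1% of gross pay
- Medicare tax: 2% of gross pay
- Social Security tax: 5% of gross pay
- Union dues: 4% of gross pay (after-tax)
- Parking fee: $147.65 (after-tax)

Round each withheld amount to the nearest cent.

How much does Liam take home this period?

State unemployment insurance (employee share): $2,216.59 × 0.01 = $22.17
Medicare tax: $2,216.59 × 0.02 = $44.33
Social Security tax: $2,216.59 × 0.05 = $110.83
Parking fee: $147.65
Union dues: $2,216.59 × 0.04 = $88.66
Total deductions = $22.17 + $44.33 + $110.83 + $147.65 + $88.66 = $413.64
Net pay = $2,216.59 − $413.64 = $1,802.95

$1,802.95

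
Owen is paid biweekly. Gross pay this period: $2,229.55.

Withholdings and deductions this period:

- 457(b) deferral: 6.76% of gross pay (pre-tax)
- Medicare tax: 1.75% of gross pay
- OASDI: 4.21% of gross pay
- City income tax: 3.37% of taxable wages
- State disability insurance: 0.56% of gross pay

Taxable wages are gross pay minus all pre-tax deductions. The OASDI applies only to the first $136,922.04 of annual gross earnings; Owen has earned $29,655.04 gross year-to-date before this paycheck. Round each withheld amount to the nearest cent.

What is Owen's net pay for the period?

$1,863.40

457(b) deferral: $2,229.55 × 0.0676 = $150.72
Taxable wages = $2,229.55 − $150.72 = $2,078.83
City income tax: $2,078.83 × 0.0337 = $70.06
State disability insurance: $2,229.55 × 0.0056 = $12.49
OASDI: cap not yet reached, full $2,229.55 is subject → $2,229.55 × 0.0421 = $93.86
Medicare tax: $2,229.55 × 0.0175 = $39.02
Total deductions = $150.72 + $70.06 + $12.49 + $93.86 + $39.02 = $366.15
Net pay = $2,229.55 − $366.15 = $1,863.40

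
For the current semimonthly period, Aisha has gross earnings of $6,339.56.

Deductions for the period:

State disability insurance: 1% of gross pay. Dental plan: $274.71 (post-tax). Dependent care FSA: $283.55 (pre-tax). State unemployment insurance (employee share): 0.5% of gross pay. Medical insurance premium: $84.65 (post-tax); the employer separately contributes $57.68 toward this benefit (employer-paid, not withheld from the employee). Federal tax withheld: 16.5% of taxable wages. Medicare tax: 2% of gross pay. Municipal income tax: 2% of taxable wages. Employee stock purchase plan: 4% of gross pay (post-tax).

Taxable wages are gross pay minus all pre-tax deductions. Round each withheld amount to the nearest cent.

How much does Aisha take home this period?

Dependent care FSA: $283.55
Taxable wages = $6,339.56 − $283.55 = $6,056.01
Municipal income tax: $6,056.01 × 0.02 = $121.12
Federal tax withheld: $6,056.01 × 0.165 = $999.24
State disability insurance: $6,339.56 × 0.01 = $63.40
Medicare tax: $6,339.56 × 0.02 = $126.79
State unemployment insurance (employee share): $6,339.56 × 0.005 = $31.70
Employee stock purchase plan: $6,339.56 × 0.04 = $253.58
Medical insurance premium: $84.65
Dental plan: $274.71
(Employer's $57.68 toward medical insurance premium is not withheld from the employee.)
Total deductions = $283.55 + $121.12 + $999.24 + $63.40 + $126.79 + $31.70 + $253.58 + $84.65 + $274.71 = $2,238.74
Net pay = $6,339.56 − $2,238.74 = $4,100.82

$4,100.82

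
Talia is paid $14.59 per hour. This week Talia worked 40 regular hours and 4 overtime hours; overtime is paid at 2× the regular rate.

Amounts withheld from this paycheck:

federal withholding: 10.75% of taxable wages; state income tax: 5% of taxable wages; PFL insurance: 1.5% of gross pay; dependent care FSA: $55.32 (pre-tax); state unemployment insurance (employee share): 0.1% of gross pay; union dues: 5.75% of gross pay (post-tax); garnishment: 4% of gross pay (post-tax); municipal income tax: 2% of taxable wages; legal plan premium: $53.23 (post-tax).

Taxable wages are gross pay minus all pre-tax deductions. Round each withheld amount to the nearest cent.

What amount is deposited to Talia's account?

$397.80

Regular pay: 40 × $14.59 = $583.60
Overtime pay: 4 × $14.59 × 2 = $116.72
Gross pay = $583.60 + $116.72 = $700.32
Dependent care FSA: $55.32
Taxable wages = $700.32 − $55.32 = $645.00
State income tax: $645.00 × 0.05 = $32.25
Federal withholding: $645.00 × 0.1075 = $69.34
Municipal income tax: $645.00 × 0.02 = $12.90
PFL insurance: $700.32 × 0.015 = $10.50
State unemployment insurance (employee share): $700.32 × 0.001 = $0.70
Union dues: $700.32 × 0.0575 = $40.27
Legal plan premium: $53.23
Garnishment: $700.32 × 0.04 = $28.01
Total deductions = $55.32 + $32.25 + $69.34 + $12.90 + $10.50 + $0.70 + $40.27 + $53.23 + $28.01 = $302.52
Net pay = $700.32 − $302.52 = $397.80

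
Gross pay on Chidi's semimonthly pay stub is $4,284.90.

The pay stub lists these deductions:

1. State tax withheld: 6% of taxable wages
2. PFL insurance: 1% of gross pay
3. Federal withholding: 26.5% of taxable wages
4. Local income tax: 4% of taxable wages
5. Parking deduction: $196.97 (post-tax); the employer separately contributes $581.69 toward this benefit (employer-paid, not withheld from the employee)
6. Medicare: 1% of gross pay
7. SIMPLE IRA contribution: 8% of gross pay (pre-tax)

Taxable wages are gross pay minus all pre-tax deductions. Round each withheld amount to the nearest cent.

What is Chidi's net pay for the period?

$2,220.57

SIMPLE IRA contribution: $4,284.90 × 0.08 = $342.79
Taxable wages = $4,284.90 − $342.79 = $3,942.11
State tax withheld: $3,942.11 × 0.06 = $236.53
Local income tax: $3,942.11 × 0.04 = $157.68
Federal withholding: $3,942.11 × 0.265 = $1,044.66
PFL insurance: $4,284.90 × 0.01 = $42.85
Medicare: $4,284.90 × 0.01 = $42.85
Parking deduction: $196.97
(Employer's $581.69 toward parking deduction is not withheld from the employee.)
Total deductions = $342.79 + $236.53 + $157.68 + $1,044.66 + $42.85 + $42.85 + $196.97 = $2,064.33
Net pay = $4,284.90 − $2,064.33 = $2,220.57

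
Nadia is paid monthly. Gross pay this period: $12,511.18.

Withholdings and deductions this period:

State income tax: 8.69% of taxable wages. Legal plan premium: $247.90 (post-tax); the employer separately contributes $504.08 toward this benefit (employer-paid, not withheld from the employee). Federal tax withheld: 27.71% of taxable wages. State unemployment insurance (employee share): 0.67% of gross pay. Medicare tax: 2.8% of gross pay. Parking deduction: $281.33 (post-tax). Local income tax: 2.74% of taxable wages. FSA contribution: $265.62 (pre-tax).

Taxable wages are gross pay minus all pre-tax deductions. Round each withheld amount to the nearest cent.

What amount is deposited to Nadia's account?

$6,489.29

FSA contribution: $265.62
Taxable wages = $12,511.18 − $265.62 = $12,245.56
Local income tax: $12,245.56 × 0.0274 = $335.53
Federal tax withheld: $12,245.56 × 0.2771 = $3,393.24
State income tax: $12,245.56 × 0.0869 = $1,064.14
Medicare tax: $12,511.18 × 0.028 = $350.31
State unemployment insurance (employee share): $12,511.18 × 0.0067 = $83.82
Parking deduction: $281.33
Legal plan premium: $247.90
(Employer's $504.08 toward legal plan premium is not withheld from the employee.)
Total deductions = $265.62 + $335.53 + $3,393.24 + $1,064.14 + $350.31 + $83.82 + $281.33 + $247.90 = $6,021.89
Net pay = $12,511.18 − $6,021.89 = $6,489.29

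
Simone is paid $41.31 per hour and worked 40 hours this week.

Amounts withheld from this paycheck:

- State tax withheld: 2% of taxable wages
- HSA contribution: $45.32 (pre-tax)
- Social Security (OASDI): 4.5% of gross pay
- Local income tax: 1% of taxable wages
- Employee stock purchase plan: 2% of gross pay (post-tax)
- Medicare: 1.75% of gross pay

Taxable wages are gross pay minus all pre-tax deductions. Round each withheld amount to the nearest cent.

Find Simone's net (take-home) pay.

Gross pay: 40 × $41.31 = $1,652.40
HSA contribution: $45.32
Taxable wages = $1,652.40 − $45.32 = $1,607.08
Local income tax: $1,607.08 × 0.01 = $16.07
State tax withheld: $1,607.08 × 0.02 = $32.14
Social Security (OASDI): $1,652.40 × 0.045 = $74.36
Medicare: $1,652.40 × 0.0175 = $28.92
Employee stock purchase plan: $1,652.40 × 0.02 = $33.05
Total deductions = $45.32 + $16.07 + $32.14 + $74.36 + $28.92 + $33.05 = $229.86
Net pay = $1,652.40 − $229.86 = $1,422.54

$1,422.54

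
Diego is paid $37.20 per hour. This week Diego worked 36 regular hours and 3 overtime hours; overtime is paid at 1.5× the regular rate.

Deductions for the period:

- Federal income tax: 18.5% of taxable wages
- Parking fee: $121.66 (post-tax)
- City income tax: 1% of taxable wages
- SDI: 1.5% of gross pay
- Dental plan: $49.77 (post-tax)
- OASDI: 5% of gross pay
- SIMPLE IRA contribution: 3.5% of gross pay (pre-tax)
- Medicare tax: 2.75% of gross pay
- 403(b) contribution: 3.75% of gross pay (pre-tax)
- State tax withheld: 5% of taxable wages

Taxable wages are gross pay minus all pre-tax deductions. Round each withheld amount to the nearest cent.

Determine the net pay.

Regular pay: 36 × $37.20 = $1339.20
Overtime pay: 3 × $37.20 × 1.5 = $167.40
Gross pay = $1339.20 + $167.40 = $1506.60
SIMPLE IRA contribution: $1506.60 × 0.035 = $52.73
403(b) contribution: $1506.60 × 0.0375 = $56.50
Pre-tax total = $52.73 + $56.50 = $109.23
Taxable wages = $1506.60 − $109.23 = $1397.37
State tax withheld: $1397.37 × 0.05 = $69.87
Federal income tax: $1397.37 × 0.185 = $258.51
City income tax: $1397.37 × 0.01 = $13.97
SDI: $1506.60 × 0.015 = $22.60
Medicare tax: $1506.60 × 0.0275 = $41.43
OASDI: $1506.60 × 0.05 = $75.33
Dental plan: $49.77
Parking fee: $121.66
Total deductions = $52.73 + $56.50 + $69.87 + $258.51 + $13.97 + $22.60 + $41.43 + $75.33 + $49.77 + $121.66 = $762.37
Net pay = $1506.60 − $762.37 = $744.23

$744.23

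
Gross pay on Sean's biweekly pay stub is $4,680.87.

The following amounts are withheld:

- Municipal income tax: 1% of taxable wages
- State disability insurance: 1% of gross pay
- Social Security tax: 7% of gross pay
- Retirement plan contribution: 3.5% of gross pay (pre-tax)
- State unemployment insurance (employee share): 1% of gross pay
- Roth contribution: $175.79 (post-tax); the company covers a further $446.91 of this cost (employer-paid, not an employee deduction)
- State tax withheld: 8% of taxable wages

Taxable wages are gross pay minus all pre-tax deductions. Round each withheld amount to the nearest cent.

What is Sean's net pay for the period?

Retirement plan contribution: $4,680.87 × 0.035 = $163.83
Taxable wages = $4,680.87 − $163.83 = $4,517.04
State tax withheld: $4,517.04 × 0.08 = $361.36
Municipal income tax: $4,517.04 × 0.01 = $45.17
Social Security tax: $4,680.87 × 0.07 = $327.66
State unemployment insurance (employee share): $4,680.87 × 0.01 = $46.81
State disability insurance: $4,680.87 × 0.01 = $46.81
Roth contribution: $175.79
(Employer's $446.91 toward Roth contribution is not withheld from the employee.)
Total deductions = $163.83 + $361.36 + $45.17 + $327.66 + $46.81 + $46.81 + $175.79 = $1,167.43
Net pay = $4,680.87 − $1,167.43 = $3,513.44

$3,513.44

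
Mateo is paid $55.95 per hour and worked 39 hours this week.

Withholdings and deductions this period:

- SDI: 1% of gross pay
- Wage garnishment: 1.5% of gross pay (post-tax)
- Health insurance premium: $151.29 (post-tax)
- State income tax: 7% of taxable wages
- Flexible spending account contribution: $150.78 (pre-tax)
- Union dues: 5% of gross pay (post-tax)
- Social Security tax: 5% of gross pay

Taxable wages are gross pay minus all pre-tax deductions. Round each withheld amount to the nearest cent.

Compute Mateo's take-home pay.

Gross pay: 39 × $55.95 = $2,182.05
Flexible spending account contribution: $150.78
Taxable wages = $2,182.05 − $150.78 = $2,031.27
State income tax: $2,031.27 × 0.07 = $142.19
SDI: $2,182.05 × 0.01 = $21.82
Social Security tax: $2,182.05 × 0.05 = $109.10
Wage garnishment: $2,182.05 × 0.015 = $32.73
Health insurance premium: $151.29
Union dues: $2,182.05 × 0.05 = $109.10
Total deductions = $150.78 + $142.19 + $21.82 + $109.10 + $32.73 + $151.29 + $109.10 = $717.01
Net pay = $2,182.05 − $717.01 = $1,465.04

$1,465.04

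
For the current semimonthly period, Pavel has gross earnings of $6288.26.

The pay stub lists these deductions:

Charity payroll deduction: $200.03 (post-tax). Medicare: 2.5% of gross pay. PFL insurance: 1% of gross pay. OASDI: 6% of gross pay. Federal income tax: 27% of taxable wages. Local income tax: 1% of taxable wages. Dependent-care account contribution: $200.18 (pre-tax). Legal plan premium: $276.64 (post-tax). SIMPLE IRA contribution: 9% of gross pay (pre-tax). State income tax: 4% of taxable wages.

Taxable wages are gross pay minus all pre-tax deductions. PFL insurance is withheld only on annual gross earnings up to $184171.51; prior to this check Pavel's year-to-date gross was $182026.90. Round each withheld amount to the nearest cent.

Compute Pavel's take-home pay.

$2722.42

Dependent-care account contribution: $200.18
SIMPLE IRA contribution: $6288.26 × 0.09 = $565.94
Pre-tax total = $200.18 + $565.94 = $766.12
Taxable wages = $6288.26 − $766.12 = $5522.14
Local income tax: $5522.14 × 0.01 = $55.22
State income tax: $5522.14 × 0.04 = $220.89
Federal income tax: $5522.14 × 0.27 = $1490.98
Medicare: $6288.26 × 0.025 = $157.21
PFL insurance: only $184171.51 − $182026.90 = $2144.61 of this check is subject → $2144.61 × 0.01 = $21.45
OASDI: $6288.26 × 0.06 = $377.30
Legal plan premium: $276.64
Charity payroll deduction: $200.03
Total deductions = $200.18 + $565.94 + $55.22 + $220.89 + $1490.98 + $157.21 + $21.45 + $377.30 + $276.64 + $200.03 = $3565.84
Net pay = $6288.26 − $3565.84 = $2722.42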